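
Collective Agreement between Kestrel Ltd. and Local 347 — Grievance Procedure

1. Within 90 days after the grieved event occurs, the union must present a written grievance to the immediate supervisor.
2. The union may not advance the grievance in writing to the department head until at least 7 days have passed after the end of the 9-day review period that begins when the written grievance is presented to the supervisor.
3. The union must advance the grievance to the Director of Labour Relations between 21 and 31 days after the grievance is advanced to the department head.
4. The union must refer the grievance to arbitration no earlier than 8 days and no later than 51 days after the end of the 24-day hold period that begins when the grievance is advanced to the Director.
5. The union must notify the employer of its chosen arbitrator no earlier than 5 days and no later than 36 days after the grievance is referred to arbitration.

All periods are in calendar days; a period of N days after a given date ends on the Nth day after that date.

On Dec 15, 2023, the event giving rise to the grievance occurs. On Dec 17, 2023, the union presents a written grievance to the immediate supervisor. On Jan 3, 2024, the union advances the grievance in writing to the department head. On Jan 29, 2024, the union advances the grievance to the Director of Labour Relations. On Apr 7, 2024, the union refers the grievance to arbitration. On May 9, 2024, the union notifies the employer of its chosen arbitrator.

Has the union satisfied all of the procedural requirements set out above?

Step 1: 90 days after Dec 15, 2023 (when the grieved event occurs) is Mar 14, 2024; completed Dec 17, 2023, before the deadline.
Step 2: the earliest permitted date is 7 days after Dec 26, 2023 (end of the 9-day review period, which began when the written grievance is presented to the supervisor on Dec 17, 2023), i.e. Jan 2, 2024; done Jan 3, 2024, after the minimum wait.
Step 3: the window is 21–31 days after Jan 3, 2024 (when the grievance is advanced to the department head), so Jan 24, 2024 through Feb 3, 2024; done Jan 29, 2024 — within the window.
Step 4: the window is 8–51 days after Feb 22, 2024 (end of the 24-day hold period, which began when the grievance is advanced to the Director on Jan 29, 2024), so Mar 1, 2024 through Apr 13, 2024; done Apr 7, 2024, which is between those dates.
Step 5: the window is 5–36 days after Apr 7, 2024 (when the grievance is referred to arbitration), so Apr 12, 2024 through May 13, 2024; May 9, 2024 falls inside that range.

Yes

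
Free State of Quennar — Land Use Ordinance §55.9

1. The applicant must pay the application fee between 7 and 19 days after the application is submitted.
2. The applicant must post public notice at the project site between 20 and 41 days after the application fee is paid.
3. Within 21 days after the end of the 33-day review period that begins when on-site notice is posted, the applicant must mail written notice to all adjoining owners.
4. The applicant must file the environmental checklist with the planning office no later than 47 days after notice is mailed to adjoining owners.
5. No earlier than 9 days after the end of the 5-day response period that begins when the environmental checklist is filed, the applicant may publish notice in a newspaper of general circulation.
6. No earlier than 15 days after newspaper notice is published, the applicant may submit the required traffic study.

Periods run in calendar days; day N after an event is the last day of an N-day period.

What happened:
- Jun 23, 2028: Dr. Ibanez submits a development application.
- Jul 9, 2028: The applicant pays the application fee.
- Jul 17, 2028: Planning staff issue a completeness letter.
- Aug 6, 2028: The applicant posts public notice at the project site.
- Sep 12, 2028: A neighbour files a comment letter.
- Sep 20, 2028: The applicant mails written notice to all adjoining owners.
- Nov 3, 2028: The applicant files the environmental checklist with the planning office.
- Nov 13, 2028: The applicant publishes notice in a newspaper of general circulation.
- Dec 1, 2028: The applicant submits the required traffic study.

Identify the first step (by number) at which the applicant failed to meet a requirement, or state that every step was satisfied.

(1) the permitted window runs from Jun 23, 2028 + 7 = Jun 30, 2028 to Jun 23, 2028 + 19 = Jul 12, 2028; Jul 9, 2028 falls inside that range.
(2) the permitted window runs from Jul 9, 2028 + 20 = Jul 29, 2028 to Jul 9, 2028 + 41 = Aug 19, 2028; done Aug 6, 2028, which is between those dates.
(3) due by Sep 8, 2028 + 21 days = Sep 29, 2028; done Sep 20, 2028 — timely.
(4) due by Sep 20, 2028 + 47 days = Nov 6, 2028; Nov 3, 2028 is within that limit.
(5) permitted from Nov 8, 2028 + 9 days = Nov 17, 2028 onward; done Nov 13, 2028 — 4 days too early.
The analysis stops there.

Step 5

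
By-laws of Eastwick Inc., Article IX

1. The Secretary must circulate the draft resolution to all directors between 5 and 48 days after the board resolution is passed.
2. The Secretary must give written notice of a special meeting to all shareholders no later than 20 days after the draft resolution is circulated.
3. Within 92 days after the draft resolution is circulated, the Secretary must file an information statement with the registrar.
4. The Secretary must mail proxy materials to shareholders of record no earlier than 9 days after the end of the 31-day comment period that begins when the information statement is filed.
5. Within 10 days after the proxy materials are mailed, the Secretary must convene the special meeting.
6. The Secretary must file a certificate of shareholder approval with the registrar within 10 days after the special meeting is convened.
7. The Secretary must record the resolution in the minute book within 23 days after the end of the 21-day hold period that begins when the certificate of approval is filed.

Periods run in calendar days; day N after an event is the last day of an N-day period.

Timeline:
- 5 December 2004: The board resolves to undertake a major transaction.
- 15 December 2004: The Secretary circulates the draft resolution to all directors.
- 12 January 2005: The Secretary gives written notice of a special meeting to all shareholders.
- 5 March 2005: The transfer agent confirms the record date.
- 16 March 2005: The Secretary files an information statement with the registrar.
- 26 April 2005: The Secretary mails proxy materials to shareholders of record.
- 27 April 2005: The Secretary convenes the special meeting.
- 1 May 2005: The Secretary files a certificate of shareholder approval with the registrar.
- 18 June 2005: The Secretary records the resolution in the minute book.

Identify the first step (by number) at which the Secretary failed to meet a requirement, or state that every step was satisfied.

Step 1: the window is 5–48 days after 5 December 2004 (when the board resolution is passed), so 10 December 2004 through 22 January 2005; done 15 December 2004, which is between those dates.
Step 2: 20 days after 15 December 2004 (when the draft resolution is circulated) is 4 January 2005; not done until 12 January 2005, 8 days after the deadline.
Later steps need not be reached.

Step 2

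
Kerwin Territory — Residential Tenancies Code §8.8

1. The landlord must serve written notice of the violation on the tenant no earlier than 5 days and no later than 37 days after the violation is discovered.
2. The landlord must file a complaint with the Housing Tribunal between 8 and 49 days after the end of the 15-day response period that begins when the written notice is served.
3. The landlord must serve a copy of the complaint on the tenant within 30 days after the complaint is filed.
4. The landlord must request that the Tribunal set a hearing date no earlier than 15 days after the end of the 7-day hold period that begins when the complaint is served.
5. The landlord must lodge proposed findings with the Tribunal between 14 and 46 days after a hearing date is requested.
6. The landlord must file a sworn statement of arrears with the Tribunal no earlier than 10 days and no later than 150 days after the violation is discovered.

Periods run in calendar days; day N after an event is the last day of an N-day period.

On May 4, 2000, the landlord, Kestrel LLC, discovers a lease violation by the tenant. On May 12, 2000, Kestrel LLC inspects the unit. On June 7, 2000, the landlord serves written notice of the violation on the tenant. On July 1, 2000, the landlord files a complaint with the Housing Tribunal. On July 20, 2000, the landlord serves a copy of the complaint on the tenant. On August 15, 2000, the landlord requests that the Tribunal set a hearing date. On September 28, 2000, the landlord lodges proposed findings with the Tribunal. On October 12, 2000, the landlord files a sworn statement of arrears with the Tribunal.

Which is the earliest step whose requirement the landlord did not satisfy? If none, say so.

Step 1: the window is 5–37 days after May 4, 2000 (when the violation is discovered), so May 9, 2000 through June 10, 2000; June 7, 2000 falls inside that range.
Step 2: the window is 8–49 days after June 22, 2000 (end of the 15-day response period, which began when the written notice is served on June 7, 2000), so June 30, 2000 through August 10, 2000; done July 1, 2000, which is between those dates.
Step 3: 30 days after July 1, 2000 (when the complaint is filed) is July 31, 2000; done July 20, 2000 — timely.
Step 4: the earliest permitted date is 15 days after July 27, 2000 (end of the 7-day hold period, which began when the complaint is served on July 20, 2000), i.e. August 11, 2000; done August 15, 2000 — permitted.
Step 5: the window is 14–46 days after August 15, 2000 (when a hearing date is requested), so August 29, 2000 through September 30, 2000; September 28, 2000 falls inside that range.
Step 6: the window is 10–150 days after May 4, 2000 (when the violation is discovered), so May 14, 2000 through October 1, 2000; done October 12, 2000 — 11 days after the window closed.

Step 6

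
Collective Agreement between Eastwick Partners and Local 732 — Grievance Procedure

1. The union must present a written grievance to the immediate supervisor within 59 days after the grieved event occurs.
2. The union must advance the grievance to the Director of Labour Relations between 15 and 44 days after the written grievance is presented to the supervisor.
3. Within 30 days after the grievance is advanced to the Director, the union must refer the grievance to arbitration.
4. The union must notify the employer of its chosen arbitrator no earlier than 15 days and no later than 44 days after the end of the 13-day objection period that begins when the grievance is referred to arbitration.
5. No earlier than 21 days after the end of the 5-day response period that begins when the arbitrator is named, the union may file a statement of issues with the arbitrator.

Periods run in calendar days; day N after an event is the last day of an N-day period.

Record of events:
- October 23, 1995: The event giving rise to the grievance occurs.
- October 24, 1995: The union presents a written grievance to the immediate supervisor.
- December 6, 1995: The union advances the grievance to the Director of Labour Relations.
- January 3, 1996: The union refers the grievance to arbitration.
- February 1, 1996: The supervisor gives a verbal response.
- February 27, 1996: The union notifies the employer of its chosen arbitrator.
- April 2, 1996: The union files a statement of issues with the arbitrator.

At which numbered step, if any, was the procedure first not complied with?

None — every step was satisfied

Step 1: 59 days after October 23, 1995 (when the grieved event occurs) is December 21, 1995; October 24, 1995 is within that limit.
Step 2: the window is 15–44 days after October 24, 1995 (when the written grievance is presented to the supervisor), so November 8, 1995 through December 7, 1995; done December 6, 1995 — within the window.
Step 3: 30 days after December 6, 1995 (when the grievance is advanced to the Director) is January 5, 1996; done January 3, 1996 — timely.
Step 4: the window is 15–44 days after January 16, 1996 (end of the 13-day objection period, which began when the grievance is referred to arbitration on January 3, 1996), so January 31, 1996 through February 29, 1996; February 27, 1996 falls inside that range.
Step 5: the earliest permitted date is 21 days after March 3, 1996 (end of the 5-day response period, which began when the arbitrator is named on February 27, 1996), i.e. March 24, 1996; done April 2, 1996 — permitted.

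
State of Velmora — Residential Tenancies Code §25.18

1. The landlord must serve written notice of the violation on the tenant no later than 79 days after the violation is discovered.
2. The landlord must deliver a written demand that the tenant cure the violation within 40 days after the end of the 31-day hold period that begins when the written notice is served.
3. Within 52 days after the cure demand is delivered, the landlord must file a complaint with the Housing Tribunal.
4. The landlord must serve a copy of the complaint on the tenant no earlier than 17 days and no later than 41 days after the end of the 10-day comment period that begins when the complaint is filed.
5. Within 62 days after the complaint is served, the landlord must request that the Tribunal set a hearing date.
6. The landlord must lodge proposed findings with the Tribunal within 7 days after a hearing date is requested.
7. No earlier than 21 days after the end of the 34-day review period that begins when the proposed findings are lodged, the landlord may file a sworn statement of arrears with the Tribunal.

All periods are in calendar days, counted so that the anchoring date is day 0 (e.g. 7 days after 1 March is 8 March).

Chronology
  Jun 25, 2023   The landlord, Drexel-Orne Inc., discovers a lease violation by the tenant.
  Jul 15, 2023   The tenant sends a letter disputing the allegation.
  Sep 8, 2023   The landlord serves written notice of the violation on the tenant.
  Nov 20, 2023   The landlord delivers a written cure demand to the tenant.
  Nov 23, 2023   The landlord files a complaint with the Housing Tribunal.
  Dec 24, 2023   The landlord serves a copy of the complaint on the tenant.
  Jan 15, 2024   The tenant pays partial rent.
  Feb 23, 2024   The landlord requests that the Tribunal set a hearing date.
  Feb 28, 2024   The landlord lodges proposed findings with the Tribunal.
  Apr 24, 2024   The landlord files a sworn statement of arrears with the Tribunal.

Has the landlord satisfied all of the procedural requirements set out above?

(1) due by Jun 25, 2023 + 79 days = Sep 12, 2023; Sep 8, 2023 is within that limit.
(2) due by Oct 9, 2023 + 40 days = Nov 18, 2023; done Nov 20, 2023 — 2 days late.

No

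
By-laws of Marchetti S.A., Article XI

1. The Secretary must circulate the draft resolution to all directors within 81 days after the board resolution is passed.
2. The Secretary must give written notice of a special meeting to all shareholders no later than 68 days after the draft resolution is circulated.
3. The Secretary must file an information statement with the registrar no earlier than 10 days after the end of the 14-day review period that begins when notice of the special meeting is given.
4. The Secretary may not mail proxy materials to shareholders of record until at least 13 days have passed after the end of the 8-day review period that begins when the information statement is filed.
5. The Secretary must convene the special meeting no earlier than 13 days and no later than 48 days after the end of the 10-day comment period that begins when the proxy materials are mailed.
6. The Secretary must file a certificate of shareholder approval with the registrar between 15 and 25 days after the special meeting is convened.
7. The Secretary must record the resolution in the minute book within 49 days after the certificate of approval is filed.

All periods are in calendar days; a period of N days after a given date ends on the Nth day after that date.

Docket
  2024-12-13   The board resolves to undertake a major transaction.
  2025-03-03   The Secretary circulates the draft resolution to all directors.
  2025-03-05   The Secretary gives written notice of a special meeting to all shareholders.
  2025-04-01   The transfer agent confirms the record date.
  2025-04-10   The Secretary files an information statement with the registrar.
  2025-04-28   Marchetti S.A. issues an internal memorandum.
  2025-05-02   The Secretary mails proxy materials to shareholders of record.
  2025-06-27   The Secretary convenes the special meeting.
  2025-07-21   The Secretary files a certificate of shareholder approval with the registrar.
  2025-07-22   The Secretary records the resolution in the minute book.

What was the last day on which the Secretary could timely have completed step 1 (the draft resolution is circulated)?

2025-03-04

Step 1 runs from 2024-12-13, when the board resolution is passed. 81 days after 2024-12-13 is 2025-03-04.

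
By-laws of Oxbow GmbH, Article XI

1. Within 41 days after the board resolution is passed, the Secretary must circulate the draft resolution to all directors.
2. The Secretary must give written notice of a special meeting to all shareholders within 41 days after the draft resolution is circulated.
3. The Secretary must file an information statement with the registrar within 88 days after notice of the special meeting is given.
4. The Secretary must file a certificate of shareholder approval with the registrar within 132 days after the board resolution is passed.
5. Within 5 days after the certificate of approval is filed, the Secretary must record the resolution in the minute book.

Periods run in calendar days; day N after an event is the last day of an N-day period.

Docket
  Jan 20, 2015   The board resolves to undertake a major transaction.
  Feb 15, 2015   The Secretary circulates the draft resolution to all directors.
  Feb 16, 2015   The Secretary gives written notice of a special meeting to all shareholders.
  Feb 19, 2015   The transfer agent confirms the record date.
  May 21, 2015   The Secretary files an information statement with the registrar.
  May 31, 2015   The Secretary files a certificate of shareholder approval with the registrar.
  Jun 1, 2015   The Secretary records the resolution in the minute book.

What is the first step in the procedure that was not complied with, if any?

Step 3

Step 1 — counting 41 days from Jan 20, 2015 (when the board resolution is passed) gives a deadline of Mar 2, 2015; done Feb 15, 2015 — timely.
Step 2 — counting 41 days from Feb 15, 2015 (when the draft resolution is circulated) gives a deadline of Mar 28, 2015; Feb 16, 2015 is within that limit.
Step 3 — counting 88 days from Feb 16, 2015 (when notice of the special meeting is given) gives a deadline of May 15, 2015; May 21, 2015 misses that deadline by 6 days.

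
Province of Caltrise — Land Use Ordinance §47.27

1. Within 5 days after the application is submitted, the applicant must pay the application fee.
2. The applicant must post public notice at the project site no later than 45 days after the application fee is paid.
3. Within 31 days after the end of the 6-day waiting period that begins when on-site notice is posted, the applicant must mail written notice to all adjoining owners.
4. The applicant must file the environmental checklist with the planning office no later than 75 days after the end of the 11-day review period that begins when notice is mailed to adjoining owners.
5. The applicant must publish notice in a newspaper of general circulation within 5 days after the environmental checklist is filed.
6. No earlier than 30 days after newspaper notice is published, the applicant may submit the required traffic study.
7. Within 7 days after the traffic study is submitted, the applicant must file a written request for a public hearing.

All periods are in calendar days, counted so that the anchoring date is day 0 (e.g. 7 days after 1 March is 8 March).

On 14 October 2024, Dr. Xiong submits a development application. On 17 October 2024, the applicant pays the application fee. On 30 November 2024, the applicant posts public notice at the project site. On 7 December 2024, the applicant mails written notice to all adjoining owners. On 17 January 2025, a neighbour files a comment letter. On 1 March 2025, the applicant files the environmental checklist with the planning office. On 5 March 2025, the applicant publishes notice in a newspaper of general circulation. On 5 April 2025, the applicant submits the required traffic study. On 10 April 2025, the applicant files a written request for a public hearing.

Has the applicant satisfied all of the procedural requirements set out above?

(1) due by 14 October 2024 + 5 days = 19 October 2024; completed 17 October 2024, before the deadline.
(2) due by 17 October 2024 + 45 days = 1 December 2024; completed 30 November 2024, before the deadline.
(3) due by 6 December 2024 + 31 days = 6 January 2025; done 7 December 2024 — timely.
(4) due by 18 December 2024 + 75 days = 3 March 2025; completed 1 March 2025, before the deadline.
(5) due by 1 March 2025 + 5 days = 6 March 2025; 5 March 2025 is within that limit.
(6) permitted from 5 March 2025 + 30 days = 4 April 2025 onward; 5 April 2025 is on or after that date.
(7) due by 5 April 2025 + 7 days = 12 April 2025; done 10 April 2025 — timely.

Yes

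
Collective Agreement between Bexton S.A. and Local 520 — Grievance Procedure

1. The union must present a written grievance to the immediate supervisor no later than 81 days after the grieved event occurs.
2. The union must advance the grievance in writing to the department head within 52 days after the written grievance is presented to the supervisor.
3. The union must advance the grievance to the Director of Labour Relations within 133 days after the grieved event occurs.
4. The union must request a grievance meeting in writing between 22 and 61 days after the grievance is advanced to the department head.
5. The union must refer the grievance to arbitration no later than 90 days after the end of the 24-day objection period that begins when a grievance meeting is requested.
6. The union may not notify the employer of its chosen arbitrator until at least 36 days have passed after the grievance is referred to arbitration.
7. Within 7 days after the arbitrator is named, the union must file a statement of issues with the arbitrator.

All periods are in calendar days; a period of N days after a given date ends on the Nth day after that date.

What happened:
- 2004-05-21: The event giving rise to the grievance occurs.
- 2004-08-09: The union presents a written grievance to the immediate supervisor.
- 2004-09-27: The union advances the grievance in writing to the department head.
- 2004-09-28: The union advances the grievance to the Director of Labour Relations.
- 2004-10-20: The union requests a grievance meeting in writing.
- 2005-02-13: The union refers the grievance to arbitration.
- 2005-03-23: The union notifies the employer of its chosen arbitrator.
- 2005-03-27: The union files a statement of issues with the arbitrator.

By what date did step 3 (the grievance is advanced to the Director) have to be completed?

Step 3 runs from 2004-05-21, when the grieved event occurs. 133 days after 2004-05-21 is 2004-10-01.

2004-10-01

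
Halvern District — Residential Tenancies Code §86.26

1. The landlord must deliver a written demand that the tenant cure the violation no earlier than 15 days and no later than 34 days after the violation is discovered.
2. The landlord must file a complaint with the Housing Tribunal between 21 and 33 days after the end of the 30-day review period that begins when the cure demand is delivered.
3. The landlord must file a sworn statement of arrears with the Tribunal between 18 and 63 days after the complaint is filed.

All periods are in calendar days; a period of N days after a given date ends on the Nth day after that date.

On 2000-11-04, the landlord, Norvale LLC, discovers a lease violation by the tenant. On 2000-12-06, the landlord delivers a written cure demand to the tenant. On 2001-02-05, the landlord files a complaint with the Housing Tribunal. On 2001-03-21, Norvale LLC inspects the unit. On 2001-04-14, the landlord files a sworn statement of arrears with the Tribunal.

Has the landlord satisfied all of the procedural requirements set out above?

No

(1) the permitted window runs from 2000-11-04 + 15 = 2000-11-19 to 2000-11-04 + 34 = 2000-12-08; done 2000-12-06, which is between those dates.
(2) the permitted window runs from 2001-01-05 + 21 = 2001-01-26 to 2001-01-05 + 33 = 2001-02-07; done 2001-02-05 — within the window.
(3) the permitted window runs from 2001-02-05 + 18 = 2001-02-23 to 2001-02-05 + 63 = 2001-04-09; 2001-04-14 is 5 days past the end of the window.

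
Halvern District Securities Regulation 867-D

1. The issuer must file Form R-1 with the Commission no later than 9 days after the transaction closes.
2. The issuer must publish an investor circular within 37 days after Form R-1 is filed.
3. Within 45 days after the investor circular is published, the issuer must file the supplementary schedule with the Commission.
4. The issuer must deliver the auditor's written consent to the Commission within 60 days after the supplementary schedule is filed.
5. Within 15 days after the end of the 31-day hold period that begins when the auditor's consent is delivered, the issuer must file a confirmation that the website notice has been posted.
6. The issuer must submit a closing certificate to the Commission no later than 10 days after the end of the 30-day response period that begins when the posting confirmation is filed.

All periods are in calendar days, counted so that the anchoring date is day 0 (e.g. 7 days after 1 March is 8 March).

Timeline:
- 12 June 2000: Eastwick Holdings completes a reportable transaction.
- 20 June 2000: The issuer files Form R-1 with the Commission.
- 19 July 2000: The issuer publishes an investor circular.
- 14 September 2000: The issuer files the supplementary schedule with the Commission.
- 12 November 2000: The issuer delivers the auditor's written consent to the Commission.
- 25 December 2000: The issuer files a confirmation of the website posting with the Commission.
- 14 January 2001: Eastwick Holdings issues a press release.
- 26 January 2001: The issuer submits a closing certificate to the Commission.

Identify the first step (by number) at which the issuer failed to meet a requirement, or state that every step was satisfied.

(1) due by 12 June 2000 + 9 days = 21 June 2000; done 20 June 2000 — timely.
(2) due by 20 June 2000 + 37 days = 27 July 2000; 19 July 2000 is within that limit.
(3) due by 19 July 2000 + 45 days = 2 September 2000; done 14 September 2000 — 12 days late.
Later steps need not be reached.

Step 3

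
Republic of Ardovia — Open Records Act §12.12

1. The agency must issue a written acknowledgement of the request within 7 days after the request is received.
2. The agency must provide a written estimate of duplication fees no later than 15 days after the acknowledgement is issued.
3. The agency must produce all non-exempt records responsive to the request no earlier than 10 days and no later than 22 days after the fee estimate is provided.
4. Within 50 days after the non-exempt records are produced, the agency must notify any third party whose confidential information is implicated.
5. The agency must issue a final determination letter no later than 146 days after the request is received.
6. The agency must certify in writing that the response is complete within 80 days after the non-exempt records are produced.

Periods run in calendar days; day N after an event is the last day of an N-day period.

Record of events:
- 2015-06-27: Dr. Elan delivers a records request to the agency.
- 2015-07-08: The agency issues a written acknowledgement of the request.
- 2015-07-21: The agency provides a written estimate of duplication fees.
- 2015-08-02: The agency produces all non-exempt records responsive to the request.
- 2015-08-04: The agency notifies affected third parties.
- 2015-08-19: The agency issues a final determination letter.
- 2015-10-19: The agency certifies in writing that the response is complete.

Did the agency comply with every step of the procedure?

Step 1 — counting 7 days from 2015-06-27 (when the request is received) gives a deadline of 2015-07-04; done 2015-07-08 — 4 days late.

No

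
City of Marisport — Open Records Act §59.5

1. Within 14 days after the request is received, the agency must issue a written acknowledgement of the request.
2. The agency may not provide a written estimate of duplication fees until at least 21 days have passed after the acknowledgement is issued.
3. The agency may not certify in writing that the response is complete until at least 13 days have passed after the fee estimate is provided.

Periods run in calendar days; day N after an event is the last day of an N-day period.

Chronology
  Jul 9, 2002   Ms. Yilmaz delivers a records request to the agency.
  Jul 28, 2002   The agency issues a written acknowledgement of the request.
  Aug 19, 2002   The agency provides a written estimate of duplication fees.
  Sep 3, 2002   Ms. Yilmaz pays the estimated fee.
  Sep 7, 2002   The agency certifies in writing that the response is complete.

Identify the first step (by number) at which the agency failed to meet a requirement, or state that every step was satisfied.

Step 1

Step 1 — counting 14 days from Jul 9, 2002 (when the request is received) gives a deadline of Jul 23, 2002; not done until Jul 28, 2002, 5 days after the deadline.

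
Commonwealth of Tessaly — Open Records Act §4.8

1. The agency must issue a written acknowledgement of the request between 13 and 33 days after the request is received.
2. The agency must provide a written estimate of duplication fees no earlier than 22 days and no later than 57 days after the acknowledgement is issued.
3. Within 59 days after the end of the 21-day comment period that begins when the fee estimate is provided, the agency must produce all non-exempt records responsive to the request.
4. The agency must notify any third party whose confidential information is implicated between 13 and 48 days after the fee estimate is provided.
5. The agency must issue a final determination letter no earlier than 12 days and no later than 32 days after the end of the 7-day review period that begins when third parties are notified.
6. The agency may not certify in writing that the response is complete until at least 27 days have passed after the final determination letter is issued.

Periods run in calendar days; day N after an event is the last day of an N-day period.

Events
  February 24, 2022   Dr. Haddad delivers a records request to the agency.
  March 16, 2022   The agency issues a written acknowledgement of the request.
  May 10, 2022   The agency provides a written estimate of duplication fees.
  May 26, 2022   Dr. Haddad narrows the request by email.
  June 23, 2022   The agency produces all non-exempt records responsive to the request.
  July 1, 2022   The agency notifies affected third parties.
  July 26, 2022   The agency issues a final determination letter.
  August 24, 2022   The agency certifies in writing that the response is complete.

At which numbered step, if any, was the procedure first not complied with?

Step 1 — 13 and 33 days from February 24, 2022 (when the request is received) are March 9, 2022 and March 29, 2022 respectively; done March 16, 2022, which is between those dates.
Step 2 — 22 and 57 days from March 16, 2022 (when the acknowledgement is issued) are April 7, 2022 and May 12, 2022 respectively; done May 10, 2022, which is between those dates.
Step 3 — counting 59 days from May 31, 2022 (end of the 21-day comment period, which began when the fee estimate is provided on May 10, 2022) gives a deadline of July 29, 2022; done June 23, 2022 — timely.
Step 4 — 13 and 48 days from May 10, 2022 (when the fee estimate is provided) are May 23, 2022 and June 27, 2022 respectively; July 1, 2022 is 4 days past the end of the window.

Step 4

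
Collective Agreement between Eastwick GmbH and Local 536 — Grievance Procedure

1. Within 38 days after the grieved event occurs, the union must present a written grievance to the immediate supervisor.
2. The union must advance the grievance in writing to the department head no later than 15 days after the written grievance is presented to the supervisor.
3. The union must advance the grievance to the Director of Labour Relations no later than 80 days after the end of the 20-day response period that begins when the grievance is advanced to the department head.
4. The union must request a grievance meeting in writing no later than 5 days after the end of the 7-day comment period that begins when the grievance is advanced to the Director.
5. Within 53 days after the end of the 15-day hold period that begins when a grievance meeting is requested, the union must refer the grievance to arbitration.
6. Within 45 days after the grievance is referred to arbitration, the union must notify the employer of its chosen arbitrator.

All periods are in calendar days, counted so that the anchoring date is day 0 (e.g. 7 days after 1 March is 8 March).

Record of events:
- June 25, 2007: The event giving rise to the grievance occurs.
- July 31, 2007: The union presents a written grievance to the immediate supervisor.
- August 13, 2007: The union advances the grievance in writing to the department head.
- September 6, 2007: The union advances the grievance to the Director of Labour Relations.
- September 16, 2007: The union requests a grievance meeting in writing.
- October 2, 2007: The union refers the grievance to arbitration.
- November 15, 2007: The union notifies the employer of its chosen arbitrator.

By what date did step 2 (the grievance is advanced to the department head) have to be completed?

Step 2 runs from July 31, 2007, when the written grievance is presented to the supervisor. 15 days after July 31, 2007 is August 15, 2007.

August 15, 2007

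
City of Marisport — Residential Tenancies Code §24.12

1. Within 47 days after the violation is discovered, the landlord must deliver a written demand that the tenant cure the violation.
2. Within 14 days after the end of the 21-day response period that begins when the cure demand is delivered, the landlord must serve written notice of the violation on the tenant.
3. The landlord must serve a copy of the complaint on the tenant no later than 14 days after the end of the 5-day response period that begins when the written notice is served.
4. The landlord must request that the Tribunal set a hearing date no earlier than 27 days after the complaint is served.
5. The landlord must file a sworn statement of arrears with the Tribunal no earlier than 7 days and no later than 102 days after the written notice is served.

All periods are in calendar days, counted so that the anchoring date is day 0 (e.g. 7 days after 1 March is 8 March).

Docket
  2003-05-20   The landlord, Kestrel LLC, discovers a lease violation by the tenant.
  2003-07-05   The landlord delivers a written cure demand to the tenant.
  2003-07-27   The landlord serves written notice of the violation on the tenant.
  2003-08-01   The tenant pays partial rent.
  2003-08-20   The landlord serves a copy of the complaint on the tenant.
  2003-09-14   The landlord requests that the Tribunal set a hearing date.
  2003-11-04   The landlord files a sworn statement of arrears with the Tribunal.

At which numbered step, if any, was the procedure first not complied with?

Step 3

Step 1: 47 days after 2003-05-20 (when the violation is discovered) is 2003-07-06; 2003-07-05 is within that limit.
Step 2: 14 days after 2003-07-26 (end of the 21-day response period, which began when the cure demand is delivered on 2003-07-05) is 2003-08-09; 2003-07-27 is within that limit.
Step 3: 14 days after 2003-08-01 (end of the 5-day response period, which began when the written notice is served on 2003-07-27) is 2003-08-15; done 2003-08-20 — 5 days late.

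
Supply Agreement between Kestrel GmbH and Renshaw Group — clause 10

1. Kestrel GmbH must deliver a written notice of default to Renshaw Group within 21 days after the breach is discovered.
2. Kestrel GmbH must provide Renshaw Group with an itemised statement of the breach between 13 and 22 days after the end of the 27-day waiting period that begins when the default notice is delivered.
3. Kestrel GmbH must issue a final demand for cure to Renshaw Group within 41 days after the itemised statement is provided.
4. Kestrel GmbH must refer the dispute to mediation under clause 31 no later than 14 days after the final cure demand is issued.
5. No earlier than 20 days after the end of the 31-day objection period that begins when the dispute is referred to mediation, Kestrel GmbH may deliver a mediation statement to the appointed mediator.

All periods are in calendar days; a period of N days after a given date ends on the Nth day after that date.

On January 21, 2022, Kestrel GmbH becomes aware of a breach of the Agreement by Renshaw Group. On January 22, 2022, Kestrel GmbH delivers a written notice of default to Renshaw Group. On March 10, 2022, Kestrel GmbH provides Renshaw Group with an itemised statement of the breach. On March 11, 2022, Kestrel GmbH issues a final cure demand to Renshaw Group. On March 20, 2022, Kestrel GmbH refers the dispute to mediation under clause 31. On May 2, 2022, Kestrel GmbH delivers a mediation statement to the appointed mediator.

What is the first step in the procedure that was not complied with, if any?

Step 1: 21 days after January 21, 2022 (when the breach is discovered) is February 11, 2022; done January 22, 2022 — timely.
Step 2: the window is 13–22 days after February 18, 2022 (end of the 27-day waiting period, which began when the default notice is delivered on January 22, 2022), so March 3, 2022 through March 12, 2022; done March 10, 2022 — within the window.
Step 3: 41 days after March 10, 2022 (when the itemised statement is provided) is April 20, 2022; completed March 11, 2022, before the deadline.
Step 4: 14 days after March 11, 2022 (when the final cure demand is issued) is March 25, 2022; done March 20, 2022 — timely.
Step 5: the earliest permitted date is 20 days after April 20, 2022 (end of the 31-day objection period, which began when the dispute is referred to mediation on March 20, 2022), i.e. May 10, 2022; acted on May 2, 2022, 8 days prematurely.

Step 5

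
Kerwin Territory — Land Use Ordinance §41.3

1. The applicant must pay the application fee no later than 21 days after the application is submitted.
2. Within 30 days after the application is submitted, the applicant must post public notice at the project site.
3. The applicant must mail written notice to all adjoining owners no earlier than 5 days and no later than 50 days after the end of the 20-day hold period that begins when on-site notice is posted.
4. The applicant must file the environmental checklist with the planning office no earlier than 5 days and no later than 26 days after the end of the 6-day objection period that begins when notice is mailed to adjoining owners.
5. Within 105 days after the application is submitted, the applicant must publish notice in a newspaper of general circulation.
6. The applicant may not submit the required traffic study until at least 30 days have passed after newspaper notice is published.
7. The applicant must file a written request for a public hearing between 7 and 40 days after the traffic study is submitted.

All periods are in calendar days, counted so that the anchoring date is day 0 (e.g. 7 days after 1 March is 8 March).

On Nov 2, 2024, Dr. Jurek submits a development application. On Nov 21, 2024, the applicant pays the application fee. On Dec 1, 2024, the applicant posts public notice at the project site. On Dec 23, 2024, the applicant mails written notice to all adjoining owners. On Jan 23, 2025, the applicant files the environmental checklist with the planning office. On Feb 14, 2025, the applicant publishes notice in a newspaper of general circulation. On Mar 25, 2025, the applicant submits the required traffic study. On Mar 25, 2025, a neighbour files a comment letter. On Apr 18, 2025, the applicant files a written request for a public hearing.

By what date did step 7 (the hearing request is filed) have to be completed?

May 4, 2025

Step 7 runs from Mar 25, 2025, when the traffic study is submitted. The window is 7–40 days after Mar 25, 2025; it closes on May 4, 2025.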